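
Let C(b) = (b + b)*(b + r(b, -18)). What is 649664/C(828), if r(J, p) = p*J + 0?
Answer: -20302/728433 ≈ -0.027871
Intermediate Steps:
r(J, p) = J*p (r(J, p) = J*p + 0 = J*p)
C(b) = -34*b**2 (C(b) = (b + b)*(b + b*(-18)) = (2*b)*(b - 18*b) = (2*b)*(-17*b) = -34*b**2)
649664/C(828) = 649664/((-34*828**2)) = 649664/((-34*685584)) = 649664/(-23309856) = 649664*(-1/23309856) = -20302/728433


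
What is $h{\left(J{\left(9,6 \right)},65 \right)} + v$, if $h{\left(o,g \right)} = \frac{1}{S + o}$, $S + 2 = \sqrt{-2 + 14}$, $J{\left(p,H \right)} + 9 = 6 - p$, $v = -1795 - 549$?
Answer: $- \frac{215655}{92} - \frac{\sqrt{3}}{92} \approx -2344.1$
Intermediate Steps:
$v = -2344$ ($v = -1795 - 549 = -2344$)
$J{\left(p,H \right)} = -3 - p$ ($J{\left(p,H \right)} = -9 - \left(-6 + p\right) = -3 - p$)
$S = -2 + 2 \sqrt{3}$ ($S = -2 + \sqrt{-2 + 14} = -2 + \sqrt{12} = -2 + 2 \sqrt{3} \approx 1.4641$)
$h{\left(o,g \right)} = \frac{1}{-2 + o + 2 \sqrt{3}}$ ($h{\left(o,g \right)} = \frac{1}{\left(-2 + 2 \sqrt{3}\right) + o} = \frac{1}{-2 + o + 2 \sqrt{3}}$)
$h{\left(J{\left(9,6 \right)},65 \right)} + v = \frac{1}{-2 - 12 + 2 \sqrt{3}} - 2344 = \frac{1}{-14 + 2 \sqrt{3}} - 2344 = -2344 + \frac{1}{-14 + 2 \sqrt{3}}$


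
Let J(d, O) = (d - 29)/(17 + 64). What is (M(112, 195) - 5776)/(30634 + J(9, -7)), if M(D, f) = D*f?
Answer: 650592/1240667 ≈ 0.52439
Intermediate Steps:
J(d, O) = -29/81 + d/81 (J(d, O) = (-29 + d)/81 = (-29 + d)*(1/81) = -29/81 + d/81)
(M(112, 195) - 5776)/(30634 + J(9, -7)) = (112*195 - 5776)/(30634 + (-29/81 + (1/81)*9)) = (21840 - 5776)/(30634 + (-29/81 + ⅑)) = 16064/(30634 - 20/81) = 16064/(2481334/81) = 16064*(81/2481334) = 650592/1240667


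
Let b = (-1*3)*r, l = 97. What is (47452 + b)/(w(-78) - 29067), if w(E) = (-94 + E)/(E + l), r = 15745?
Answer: -4123/552445 ≈ -0.0074632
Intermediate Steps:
b = -47235 (b = -1*3*15745 = -3*15745 = -47235)
w(E) = (-94 + E)/(97 + E) (w(E) = (-94 + E)/(E + 97) = (-94 + E)/(97 + E))
(47452 + b)/(w(-78) - 29067) = (47452 - 47235)/((-94 - 78)/(97 - 78) - 29067) = 217/(-172/19 - 29067) = 217/(-552445/19) = 217*(-19/552445) = -4123/552445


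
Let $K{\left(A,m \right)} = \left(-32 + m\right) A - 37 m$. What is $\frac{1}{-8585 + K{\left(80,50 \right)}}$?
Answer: $- \frac{1}{8995} \approx -0.00011117$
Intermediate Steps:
$K{\left(A,m \right)} = - 37 m + A \left(-32 + m\right)$ ($K{\left(A,m \right)} = A \left(-32 + m\right) - 37 m = - 37 m + A \left(-32 + m\right)$)
$\frac{1}{-8585 + K{\left(80,50 \right)}} = \frac{1}{-8585 - 410} = \frac{1}{-8995} = - \frac{1}{8995}$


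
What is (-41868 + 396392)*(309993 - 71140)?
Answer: 84679120972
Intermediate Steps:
(-41868 + 396392)*(309993 - 71140) = 354524*238853 = 84679120972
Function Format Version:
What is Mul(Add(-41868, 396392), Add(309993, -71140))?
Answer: 84679120972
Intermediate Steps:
Mul(Add(-41868, 396392), Add(309993, -71140)) = Mul(354524, 238853) = 84679120972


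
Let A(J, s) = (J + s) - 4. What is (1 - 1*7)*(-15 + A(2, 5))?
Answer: 72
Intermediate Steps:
A(J, s) = -4 + J + s
(1 - 1*7)*(-15 + A(2, 5)) = (1 - 1*7)*(-15 + (-4 + 2 + 5)) = (1 - 7)*(-15 + 3) = -6*(-12) = 72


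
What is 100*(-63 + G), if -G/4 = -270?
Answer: 101700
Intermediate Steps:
G = 1080 (G = -4*(-270) = 1080)
100*(-63 + G) = 100*(-63 + 1080) = 100*1017 = 101700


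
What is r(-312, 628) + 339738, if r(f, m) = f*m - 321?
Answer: 143481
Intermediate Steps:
r(f, m) = -321 + f*m
r(-312, 628) + 339738 = (-321 - 312*628) + 339738 = (-321 - 195936) + 339738 = -196257 + 339738 = 143481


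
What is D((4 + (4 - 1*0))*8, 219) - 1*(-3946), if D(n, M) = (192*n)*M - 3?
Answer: 2695015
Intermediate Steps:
D(n, M) = -3 + 192*M*n (D(n, M) = 192*M*n - 3 = -3 + 192*M*n)
D((4 + (4 - 1*0))*8, 219) - 1*(-3946) = (-3 + 192*219*((4 + (4 - 1*0))*8)) - 1*(-3946) = (-3 + 192*219*((4 + (4 + 0))*8)) + 3946 = (-3 + 192*219*((4 + 4)*8)) + 3946 = (-3 + 192*219*(8*8)) + 3946 = (-3 + 192*219*64) + 3946 = (-3 + 2691072) + 3946 = 2691069 + 3946 = 2695015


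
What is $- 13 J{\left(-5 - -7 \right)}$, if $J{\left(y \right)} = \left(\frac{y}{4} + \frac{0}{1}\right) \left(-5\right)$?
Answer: $\frac{65}{2} \approx 32.5$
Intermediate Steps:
$J{\left(y \right)} = - \frac{5 y}{4}$ ($J{\left(y \right)} = \left(y \frac{1}{4} + 0 \cdot 1\right) \left(-5\right) = \left(\frac{y}{4} + 0\right) \left(-5\right) = \frac{y}{4} \left(-5\right) = - \frac{5 y}{4}$)
$- 13 J{\left(-5 - -7 \right)} = - 13 \left(- \frac{5 \left(-5 - -7\right)}{4}\right) = - 13 \left(- \frac{5 \left(-5 + 7\right)}{4}\right) = - 13 \left(\left(- \frac{5}{4}\right) 2\right) = \left(-13\right) \left(- \frac{5}{2}\right) = \frac{65}{2}$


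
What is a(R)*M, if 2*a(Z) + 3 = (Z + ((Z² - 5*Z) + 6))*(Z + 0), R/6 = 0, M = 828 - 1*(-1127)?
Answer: -5865/2 ≈ -2932.5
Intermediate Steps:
M = 1955 (M = 828 + 1127 = 1955)
R = 0 (R = 6*0 = 0)
a(Z) = -3/2 + Z*(6 + Z² - 4*Z)/2 (a(Z) = -3/2 + ((Z + ((Z² - 5*Z) + 6))*(Z + 0))/2 = -3/2 + ((Z + (6 + Z² - 5*Z))*Z)/2 = -3/2 + ((6 + Z² - 4*Z)*Z)/2 = -3/2 + (Z*(6 + Z² - 4*Z))/2 = -3/2 + Z*(6 + Z² - 4*Z)/2)
a(R)*M = (-3/2 + (½)*0³ - 2*0² + 3*0)*1955 = (-3/2 + (½)*0 - 2*0 + 0)*1955 = (-3/2 + 0 + 0 + 0)*1955 = -3/2*1955 = -5865/2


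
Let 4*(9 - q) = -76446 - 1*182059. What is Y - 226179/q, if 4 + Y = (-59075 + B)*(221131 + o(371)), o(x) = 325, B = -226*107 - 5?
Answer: -4767203754099232/258541 ≈ -1.8439e+10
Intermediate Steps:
B = -24187 (B = -24182 - 5 = -24187)
Y = -18438869476 (Y = -4 + (-59075 - 24187)*(221131 + 325) = -4 - 83262*221456 = -4 - 18438869472 = -18438869476)
q = 258541/4 (q = 9 - (-76446 - 1*182059)/4 = 9 - (-76446 - 182059)/4 = 9 - 1/4*(-258505) = 9 + 258505/4 = 258541/4 ≈ 64635.)
Y - 226179/q = -18438869476 - 226179/258541/4 = -18438869476 - 226179*4/258541 = -18438869476 - 904716/258541 = -4767203754099232/258541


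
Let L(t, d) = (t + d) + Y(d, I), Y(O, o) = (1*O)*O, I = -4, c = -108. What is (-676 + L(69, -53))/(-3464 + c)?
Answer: -2149/3572 ≈ -0.60162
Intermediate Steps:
Y(O, o) = O² (Y(O, o) = O*O = O²)
L(t, d) = d + t + d² (L(t, d) = (t + d) + d² = (d + t) + d² = d + t + d²)
(-676 + L(69, -53))/(-3464 + c) = (-676 + (-53 + 69 + (-53)²))/(-3464 - 108) = (-676 + (-53 + 69 + 2809))/(-3572) = (-676 + 2825)*(-1/3572) = 2149*(-1/3572) = -2149/3572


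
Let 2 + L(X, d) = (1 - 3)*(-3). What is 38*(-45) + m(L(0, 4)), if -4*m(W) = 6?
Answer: -3423/2 ≈ -1711.5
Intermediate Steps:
L(X, d) = 4 (L(X, d) = -2 + (1 - 3)*(-3) = -2 - 2*(-3) = -2 + 6 = 4)
m(W) = -3/2 (m(W) = -1/4*6 = -3/2)
38*(-45) + m(L(0, 4)) = 38*(-45) - 3/2 = -1710 - 3/2 = -3423/2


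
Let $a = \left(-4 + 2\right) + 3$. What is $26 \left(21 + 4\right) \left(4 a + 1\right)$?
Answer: $3250$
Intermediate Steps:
$a = 1$ ($a = -2 + 3 = 1$)
$26 \left(21 + 4\right) \left(4 a + 1\right) = 26 \left(21 + 4\right) \left(4 \cdot 1 + 1\right) = 26 \cdot 25 \left(4 + 1\right) = 650 \cdot 5 = 3250$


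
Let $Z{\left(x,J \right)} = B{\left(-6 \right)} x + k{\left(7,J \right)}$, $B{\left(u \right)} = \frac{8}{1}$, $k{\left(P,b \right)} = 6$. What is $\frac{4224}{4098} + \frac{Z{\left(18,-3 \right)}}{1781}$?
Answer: $\frac{1356274}{1216423} \approx 1.115$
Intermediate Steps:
$B{\left(u \right)} = 8$ ($B{\left(u \right)} = 8 \cdot 1 = 8$)
$Z{\left(x,J \right)} = 6 + 8 x$ ($Z{\left(x,J \right)} = 8 x + 6 = 6 + 8 x$)
$\frac{4224}{4098} + \frac{Z{\left(18,-3 \right)}}{1781} = \frac{4224}{4098} + \frac{6 + 8 \cdot 18}{1781} = 4224 \cdot \frac{1}{4098} + \left(6 + 144\right) \frac{1}{1781} = \frac{704}{683} + 150 \cdot \frac{1}{1781} = \frac{704}{683} + \frac{150}{1781} = \frac{1356274}{1216423}$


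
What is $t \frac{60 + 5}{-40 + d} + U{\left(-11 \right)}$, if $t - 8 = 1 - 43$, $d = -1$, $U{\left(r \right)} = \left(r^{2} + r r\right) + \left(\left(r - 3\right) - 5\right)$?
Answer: $\frac{11353}{41} \approx 276.9$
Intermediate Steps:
$U{\left(r \right)} = -8 + r + 2 r^{2}$ ($U{\left(r \right)} = \left(r^{2} + r^{2}\right) + \left(\left(-3 + r\right) - 5\right) = 2 r^{2} + \left(-8 + r\right) = -8 + r + 2 r^{2}$)
$t = -34$ ($t = 8 + \left(1 - 43\right) = 8 - 42 = -34$)
$t \frac{60 + 5}{-40 + d} + U{\left(-11 \right)} = - 34 \frac{60 + 5}{-40 - 1} - \left(19 - 242\right) = - 34 \frac{65}{-41} - -223 = - 34 \cdot 65 \left(- \frac{1}{41}\right) - -223 = \left(-34\right) \left(- \frac{65}{41}\right) + 223 = \frac{2210}{41} + 223 = \frac{11353}{41}$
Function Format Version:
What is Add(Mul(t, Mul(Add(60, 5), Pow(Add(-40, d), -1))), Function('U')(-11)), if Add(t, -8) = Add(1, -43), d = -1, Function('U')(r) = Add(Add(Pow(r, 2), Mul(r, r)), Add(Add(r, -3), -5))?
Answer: Rational(11353, 41) ≈ 276.90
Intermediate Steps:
Function('U')(r) = Add(-8, r, Mul(2, Pow(r, 2))) (Function('U')(r) = Add(Add(Pow(r, 2), Pow(r, 2)), Add(Add(-3, r), -5)) = Add(Mul(2, Pow(r, 2)), Add(-8, r)) = Add(-8, r, Mul(2, Pow(r, 2))))
t = -34 (t = Add(8, Add(1, -43)) = Add(8, -42) = -34)
Add(Mul(t, Mul(Add(60, 5), Pow(Add(-40, d), -1))), Function('U')(-11)) = Add(Mul(-34, Mul(Add(60, 5), Pow(Add(-40, -1), -1))), Add(-8, -11, Mul(2, Pow(-11, 2)))) = Add(Mul(-34, Mul(65, Pow(-41, -1))), Add(-8, -11, Mul(2, 121))) = Add(Mul(-34, Mul(65, Rational(-1, 41))), Add(-8, -11, 242)) = Add(Mul(-34, Rational(-65, 41)), 223) = Add(Rational(2210, 41), 223) = Rational(11353, 41)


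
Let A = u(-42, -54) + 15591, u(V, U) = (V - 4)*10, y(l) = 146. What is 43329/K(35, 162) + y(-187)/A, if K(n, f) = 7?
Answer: 655612121/105917 ≈ 6189.9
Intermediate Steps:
u(V, U) = -40 + 10*V (u(V, U) = (-4 + V)*10 = -40 + 10*V)
A = 15131 (A = (-40 + 10*(-42)) + 15591 = (-40 - 420) + 15591 = -460 + 15591 = 15131)
43329/K(35, 162) + y(-187)/A = 43329/7 + 146/15131 = 655612121/105917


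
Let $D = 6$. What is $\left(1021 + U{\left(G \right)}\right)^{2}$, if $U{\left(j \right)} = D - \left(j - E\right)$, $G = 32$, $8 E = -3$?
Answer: $\frac{63313849}{64} \approx 9.8928 \cdot 10^{5}$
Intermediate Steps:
$E = - \frac{3}{8}$ ($E = \frac{1}{8} \left(-3\right) = - \frac{3}{8} \approx -0.375$)
$U{\left(j \right)} = \frac{45}{8} - j$ ($U{\left(j \right)} = 6 - \left(j - - \frac{3}{8}\right) = 6 - \left(j + \frac{3}{8}\right) = 6 - \left(\frac{3}{8} + j\right) = \frac{45}{8} - j$)
$\left(1021 + U{\left(G \right)}\right)^{2} = \left(1021 + \left(\frac{45}{8} - 32\right)\right)^{2} = \left(1021 - \frac{211}{8}\right)^{2} = \left(\frac{7957}{8}\right)^{2} = \frac{63313849}{64}$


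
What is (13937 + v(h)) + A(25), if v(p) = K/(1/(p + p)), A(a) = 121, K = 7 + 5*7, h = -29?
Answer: 11622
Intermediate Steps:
K = 42 (K = 7 + 35 = 42)
v(p) = 84*p (v(p) = 42/(1/(p + p)) = 42/(1/(2*p)) = 42/((1/(2*p))) = 42*(2*p) = 84*p)
(13937 + v(h)) + A(25) = (13937 + 84*(-29)) + 121 = (13937 - 2436) + 121 = 11501 + 121 = 11622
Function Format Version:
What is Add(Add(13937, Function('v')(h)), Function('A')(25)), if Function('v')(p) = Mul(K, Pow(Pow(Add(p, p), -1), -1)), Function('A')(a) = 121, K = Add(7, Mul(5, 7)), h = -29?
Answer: 11622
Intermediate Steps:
K = 42 (K = Add(7, 35) = 42)
Function('v')(p) = Mul(84, p) (Function('v')(p) = Mul(42, Pow(Pow(Add(p, p), -1), -1)) = Mul(42, Pow(Pow(Mul(2, p), -1), -1)) = Mul(42, Pow(Mul(Rational(1, 2), Pow(p, -1)), -1)) = Mul(42, Mul(2, p)) = Mul(84, p))
Add(Add(13937, Function('v')(h)), Function('A')(25)) = Add(Add(13937, Mul(84, -29)), 121) = Add(Add(13937, -2436), 121) = Add(11501, 121) = 11622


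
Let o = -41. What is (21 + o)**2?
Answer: 400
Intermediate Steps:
(21 + o)**2 = (21 - 41)**2 = (-20)**2 = 400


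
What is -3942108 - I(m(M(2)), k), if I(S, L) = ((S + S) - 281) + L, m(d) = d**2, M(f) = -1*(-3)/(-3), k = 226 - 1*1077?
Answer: -3940978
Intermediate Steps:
k = -851 (k = 226 - 1077 = -851)
M(f) = -1 (M(f) = 3*(-1/3) = -1)
I(S, L) = -281 + L + 2*S (I(S, L) = (2*S - 281) + L = (-281 + 2*S) + L = -281 + L + 2*S)
-3942108 - I(m(M(2)), k) = -3942108 - (-281 - 851 + 2*(-1)**2) = -3942108 - (-281 - 851 + 2*1) = -3942108 - (-281 - 851 + 2) = -3942108 - 1*(-1130) = -3942108 + 1130 = -3940978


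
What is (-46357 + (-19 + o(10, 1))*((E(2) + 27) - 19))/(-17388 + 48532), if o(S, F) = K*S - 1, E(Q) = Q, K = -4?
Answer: -46957/31144 ≈ -1.5077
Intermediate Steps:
o(S, F) = -1 - 4*S (o(S, F) = -4*S - 1 = -1 - 4*S)
(-46357 + (-19 + o(10, 1))*((E(2) + 27) - 19))/(-17388 + 48532) = (-46357 + (-19 + (-1 - 4*10))*((2 + 27) - 19))/(-17388 + 48532) = (-46357 + (-19 + (-1 - 40))*(29 - 19))/31144 = (-46357 + (-19 - 41)*10)*(1/31144) = (-46357 - 60*10)*(1/31144) = (-46357 - 600)*(1/31144) = -46957*1/31144 = -46957/31144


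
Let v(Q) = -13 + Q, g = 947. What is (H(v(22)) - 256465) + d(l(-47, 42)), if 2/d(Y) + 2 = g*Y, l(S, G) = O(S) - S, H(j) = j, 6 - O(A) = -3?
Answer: -6799930839/26515 ≈ -2.5646e+5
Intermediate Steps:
O(A) = 9 (O(A) = 6 - 1*(-3) = 6 + 3 = 9)
l(S, G) = 9 - S
d(Y) = 2/(-2 + 947*Y)
(H(v(22)) - 256465) + d(l(-47, 42)) = ((-13 + 22) - 256465) + 2/(-2 + 947*(9 - 1*(-47))) = (9 - 256465) + 2/(-2 + 947*(9 + 47)) = -256456 + 2/(-2 + 947*56) = -256456 + 2/(-2 + 53032) = -256456 + 2/53030 = -256456 + 2*(1/53030) = -256456 + 1/26515 = -6799930839/26515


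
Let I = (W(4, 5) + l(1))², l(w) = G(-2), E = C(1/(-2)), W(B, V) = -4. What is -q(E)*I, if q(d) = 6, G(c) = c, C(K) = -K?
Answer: -216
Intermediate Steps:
E = ½ (E = -1/(-2) = -1*(-½) = ½ ≈ 0.50000)
l(w) = -2
I = 36 (I = (-4 - 2)² = (-6)² = 36)
-q(E)*I = -6*36 = -1*216 = -216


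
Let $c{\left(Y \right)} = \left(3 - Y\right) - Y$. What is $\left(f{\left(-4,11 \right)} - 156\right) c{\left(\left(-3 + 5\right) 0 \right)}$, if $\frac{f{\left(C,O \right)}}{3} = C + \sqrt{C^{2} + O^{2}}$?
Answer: $-504 + 9 \sqrt{137} \approx -398.66$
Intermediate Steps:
$f{\left(C,O \right)} = 3 C + 3 \sqrt{C^{2} + O^{2}}$ ($f{\left(C,O \right)} = 3 \left(C + \sqrt{C^{2} + O^{2}}\right) = 3 C + 3 \sqrt{C^{2} + O^{2}}$)
$c{\left(Y \right)} = 3 - 2 Y$
$\left(f{\left(-4,11 \right)} - 156\right) c{\left(\left(-3 + 5\right) 0 \right)} = \left(\left(3 \left(-4\right) + 3 \sqrt{\left(-4\right)^{2} + 11^{2}}\right) - 156\right) \left(3 - 2 \left(-3 + 5\right) 0\right) = \left(\left(-12 + 3 \sqrt{16 + 121}\right) - 156\right) \left(3 - 2 \cdot 2 \cdot 0\right) = \left(\left(-12 + 3 \sqrt{137}\right) - 156\right) \left(3 - 0\right) = \left(-168 + 3 \sqrt{137}\right) \left(3 + 0\right) = \left(-168 + 3 \sqrt{137}\right) 3 = -504 + 9 \sqrt{137}$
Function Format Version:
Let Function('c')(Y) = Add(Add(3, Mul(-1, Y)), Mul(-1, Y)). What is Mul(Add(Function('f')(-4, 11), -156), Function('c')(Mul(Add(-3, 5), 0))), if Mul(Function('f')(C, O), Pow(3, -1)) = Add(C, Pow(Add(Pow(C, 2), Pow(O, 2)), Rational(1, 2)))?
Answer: Add(-504, Mul(9, Pow(137, Rational(1, 2)))) ≈ -398.66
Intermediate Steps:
Function('f')(C, O) = Add(Mul(3, C), Mul(3, Pow(Add(Pow(C, 2), Pow(O, 2)), Rational(1, 2)))) (Function('f')(C, O) = Mul(3, Add(C, Pow(Add(Pow(C, 2), Pow(O, 2)), Rational(1, 2)))) = Add(Mul(3, C), Mul(3, Pow(Add(Pow(C, 2), Pow(O, 2)), Rational(1, 2)))))
Function('c')(Y) = Add(3, Mul(-2, Y))
Mul(Add(Function('f')(-4, 11), -156), Function('c')(Mul(Add(-3, 5), 0))) = Mul(Add(Add(Mul(3, -4), Mul(3, Pow(Add(Pow(-4, 2), Pow(11, 2)), Rational(1, 2)))), -156), Add(3, Mul(-2, Mul(Add(-3, 5), 0)))) = Mul(Add(Add(-12, Mul(3, Pow(Add(16, 121), Rational(1, 2)))), -156), Add(3, Mul(-2, Mul(2, 0)))) = Mul(Add(Add(-12, Mul(3, Pow(137, Rational(1, 2)))), -156), Add(3, Mul(-2, 0))) = Mul(Add(-168, Mul(3, Pow(137, Rational(1, 2)))), Add(3, 0)) = Mul(Add(-168, Mul(3, Pow(137, Rational(1, 2)))), 3) = Add(-504, Mul(9, Pow(137, Rational(1, 2))))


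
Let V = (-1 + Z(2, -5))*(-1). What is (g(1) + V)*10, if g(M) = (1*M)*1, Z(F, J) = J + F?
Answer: 50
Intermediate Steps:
Z(F, J) = F + J
g(M) = M (g(M) = M*1 = M)
V = 4 (V = (-1 + (2 - 5))*(-1) = (-1 - 3)*(-1) = -4*(-1) = 4)
(g(1) + V)*10 = (1 + 4)*10 = 5*10 = 50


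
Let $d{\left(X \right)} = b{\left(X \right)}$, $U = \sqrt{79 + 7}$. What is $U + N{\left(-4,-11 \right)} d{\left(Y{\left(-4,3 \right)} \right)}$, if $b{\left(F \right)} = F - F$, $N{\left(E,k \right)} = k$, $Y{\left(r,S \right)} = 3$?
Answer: $\sqrt{86} \approx 9.2736$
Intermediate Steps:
$U = \sqrt{86} \approx 9.2736$
$b{\left(F \right)} = 0$
$d{\left(X \right)} = 0$
$U + N{\left(-4,-11 \right)} d{\left(Y{\left(-4,3 \right)} \right)} = \sqrt{86} - 0 = \sqrt{86} + 0 = \sqrt{86}$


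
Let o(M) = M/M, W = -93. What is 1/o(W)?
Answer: 1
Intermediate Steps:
o(M) = 1
1/o(W) = 1/1 = 1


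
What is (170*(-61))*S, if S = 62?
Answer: -642940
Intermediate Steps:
(170*(-61))*S = (170*(-61))*62 = -10370*62 = -642940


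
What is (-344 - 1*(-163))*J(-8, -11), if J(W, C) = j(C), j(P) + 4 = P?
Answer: 2715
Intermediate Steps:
j(P) = -4 + P
J(W, C) = -4 + C
(-344 - 1*(-163))*J(-8, -11) = (-344 - 1*(-163))*(-4 - 11) = (-344 + 163)*(-15) = -181*(-15) = 2715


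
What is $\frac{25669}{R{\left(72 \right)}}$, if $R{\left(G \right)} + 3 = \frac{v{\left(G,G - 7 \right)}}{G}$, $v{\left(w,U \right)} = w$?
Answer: $- \frac{25669}{2} \approx -12835.0$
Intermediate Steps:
$R{\left(G \right)} = -2$ ($R{\left(G \right)} = -3 + \frac{G}{G} = -3 + 1 = -2$)
$\frac{25669}{R{\left(72 \right)}} = \frac{25669}{-2} = 25669 \left(- \frac{1}{2}\right) = - \frac{25669}{2}$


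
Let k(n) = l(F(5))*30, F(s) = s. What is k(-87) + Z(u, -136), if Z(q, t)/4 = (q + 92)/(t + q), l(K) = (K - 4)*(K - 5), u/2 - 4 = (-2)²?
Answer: -18/5 ≈ -3.6000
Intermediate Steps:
u = 16 (u = 8 + 2*(-2)² = 8 + 2*4 = 8 + 8 = 16)
l(K) = (-5 + K)*(-4 + K) (l(K) = (-4 + K)*(-5 + K) = (-5 + K)*(-4 + K))
Z(q, t) = 4*(92 + q)/(q + t) (Z(q, t) = 4*((q + 92)/(t + q)) = 4*((92 + q)/(q + t)) = 4*(92 + q)/(q + t))
k(n) = 0 (k(n) = (20 + 5² - 9*5)*30 = (20 + 25 - 45)*30 = 0*30 = 0)
k(-87) + Z(u, -136) = 0 + 4*(92 + 16)/(16 - 136) = 0 + 4*108/(-120) = 0 + 4*(-1/120)*108 = 0 - 18/5 = -18/5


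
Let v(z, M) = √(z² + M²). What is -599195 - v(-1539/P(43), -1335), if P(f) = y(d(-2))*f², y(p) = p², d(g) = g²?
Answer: -599195 - 3*√173314065677569/29584 ≈ -6.0053e+5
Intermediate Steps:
P(f) = 16*f² (P(f) = ((-2)²)²*f² = 4²*f² = 16*f²)
v(z, M) = √(M² + z²)
-599195 - v(-1539/P(43), -1335) = -599195 - √((-1335)² + (-1539/(16*43²))²) = -599195 - √(1782225 + (-1539/(16*1849))²) = -599195 - √(1782225 + (-1539/29584)²) = -599195 - √(1782225 + 2368521/875213056) = -599195 - √(1559826591098121/875213056) = -599195 - 3*√173314065677569/29584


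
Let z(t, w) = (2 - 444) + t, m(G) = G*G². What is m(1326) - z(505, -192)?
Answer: 2331473913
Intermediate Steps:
m(G) = G³
z(t, w) = -442 + t
m(1326) - z(505, -192) = 1326³ - (-442 + 505) = 2331473976 - 1*63 = 2331473976 - 63 = 2331473913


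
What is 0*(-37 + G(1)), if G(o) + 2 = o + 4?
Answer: 0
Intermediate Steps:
G(o) = 2 + o (G(o) = -2 + (o + 4) = -2 + (4 + o) = 2 + o)
0*(-37 + G(1)) = 0*(-37 + (2 + 1)) = 0*(-37 + 3) = 0*(-34) = 0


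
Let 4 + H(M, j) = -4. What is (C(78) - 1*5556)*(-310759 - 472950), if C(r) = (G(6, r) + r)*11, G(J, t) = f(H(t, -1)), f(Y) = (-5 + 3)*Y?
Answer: 3543932098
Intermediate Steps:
H(M, j) = -8 (H(M, j) = -4 - 4 = -8)
f(Y) = -2*Y
G(J, t) = 16 (G(J, t) = -2*(-8) = 16)
C(r) = 176 + 11*r (C(r) = (16 + r)*11 = 176 + 11*r)
(C(78) - 1*5556)*(-310759 - 472950) = ((176 + 11*78) - 1*5556)*(-310759 - 472950) = ((176 + 858) - 5556)*(-783709) = (1034 - 5556)*(-783709) = -4522*(-783709) = 3543932098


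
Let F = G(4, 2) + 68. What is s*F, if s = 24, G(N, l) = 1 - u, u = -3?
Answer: 1728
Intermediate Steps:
G(N, l) = 4 (G(N, l) = 1 - 1*(-3) = 1 + 3 = 4)
F = 72 (F = 4 + 68 = 72)
s*F = 24*72 = 1728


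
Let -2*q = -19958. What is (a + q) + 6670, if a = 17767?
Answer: 34416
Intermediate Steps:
q = 9979 (q = -½*(-19958) = 9979)
(a + q) + 6670 = (17767 + 9979) + 6670 = 27746 + 6670 = 34416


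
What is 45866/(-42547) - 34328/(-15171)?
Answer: 764720330/645480537 ≈ 1.1847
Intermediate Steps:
45866/(-42547) - 34328/(-15171) = 45866*(-1/42547) - 34328*(-1/15171) = -45866/42547 + 34328/15171 = 764720330/645480537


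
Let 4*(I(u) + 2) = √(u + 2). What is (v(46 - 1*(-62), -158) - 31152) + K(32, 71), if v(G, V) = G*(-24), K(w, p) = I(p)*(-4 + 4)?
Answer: -33744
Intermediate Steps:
I(u) = -2 + √(2 + u)/4 (I(u) = -2 + √(u + 2)/4 = -2 + √(2 + u)/4)
K(w, p) = 0 (K(w, p) = (-2 + √(2 + p)/4)*(-4 + 4) = (-2 + √(2 + p)/4)*0 = 0)
v(G, V) = -24*G
(v(46 - 1*(-62), -158) - 31152) + K(32, 71) = (-24*(46 - 1*(-62)) - 31152) + 0 = (-24*(46 + 62) - 31152) + 0 = (-24*108 - 31152) + 0 = (-2592 - 31152) + 0 = -33744 + 0 = -33744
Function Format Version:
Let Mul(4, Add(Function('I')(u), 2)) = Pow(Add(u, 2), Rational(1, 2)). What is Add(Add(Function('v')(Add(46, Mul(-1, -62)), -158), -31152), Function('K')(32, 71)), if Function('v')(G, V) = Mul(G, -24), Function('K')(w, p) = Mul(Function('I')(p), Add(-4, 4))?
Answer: -33744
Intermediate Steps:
Function('I')(u) = Add(-2, Mul(Rational(1, 4), Pow(Add(2, u), Rational(1, 2)))) (Function('I')(u) = Add(-2, Mul(Rational(1, 4), Pow(Add(u, 2), Rational(1, 2)))) = Add(-2, Mul(Rational(1, 4), Pow(Add(2, u), Rational(1, 2)))))
Function('K')(w, p) = 0 (Function('K')(w, p) = Mul(Add(-2, Mul(Rational(1, 4), Pow(Add(2, p), Rational(1, 2)))), Add(-4, 4)) = Mul(Add(-2, Mul(Rational(1, 4), Pow(Add(2, p), Rational(1, 2)))), 0) = 0)
Function('v')(G, V) = Mul(-24, G)
Add(Add(Function('v')(Add(46, Mul(-1, -62)), -158), -31152), Function('K')(32, 71)) = Add(Add(Mul(-24, Add(46, Mul(-1, -62))), -31152), 0) = Add(Add(Mul(-24, Add(46, 62)), -31152), 0) = Add(Add(Mul(-24, 108), -31152), 0) = Add(Add(-2592, -31152), 0) = Add(-33744, 0) = -33744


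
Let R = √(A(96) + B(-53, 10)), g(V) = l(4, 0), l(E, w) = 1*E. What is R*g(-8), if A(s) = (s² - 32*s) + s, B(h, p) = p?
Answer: 100*√10 ≈ 316.23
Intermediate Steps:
l(E, w) = E
g(V) = 4
A(s) = s² - 31*s
R = 25*√10 (R = √(96*(-31 + 96) + 10) = √(96*65 + 10) = √(6240 + 10) = √6250 = 25*√10 ≈ 79.057)
R*g(-8) = (25*√10)*4 = 100*√10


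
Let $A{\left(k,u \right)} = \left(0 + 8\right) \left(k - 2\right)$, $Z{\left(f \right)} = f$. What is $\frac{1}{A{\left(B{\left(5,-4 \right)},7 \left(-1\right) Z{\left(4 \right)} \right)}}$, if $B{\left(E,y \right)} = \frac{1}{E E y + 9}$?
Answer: $- \frac{91}{1464} \approx -0.062158$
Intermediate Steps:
$B{\left(E,y \right)} = \frac{1}{9 + y E^{2}}$ ($B{\left(E,y \right)} = \frac{1}{E^{2} y + 9} = \frac{1}{y E^{2} + 9} = \frac{1}{9 + y E^{2}}$)
$A{\left(k,u \right)} = -16 + 8 k$ ($A{\left(k,u \right)} = 8 \left(k - 2\right) = 8 \left(-2 + k\right) = -16 + 8 k$)
$\frac{1}{A{\left(B{\left(5,-4 \right)},7 \left(-1\right) Z{\left(4 \right)} \right)}} = \frac{1}{-16 + \frac{8}{9 - 4 \cdot 5^{2}}} = \frac{1}{-16 + \frac{8}{9 - 100}} = \frac{1}{-16 + \frac{8}{-91}} = \frac{1}{-16 + 8 \left(- \frac{1}{91}\right)} = \frac{1}{-16 - \frac{8}{91}} = \frac{1}{- \frac{1464}{91}} = - \frac{91}{1464}$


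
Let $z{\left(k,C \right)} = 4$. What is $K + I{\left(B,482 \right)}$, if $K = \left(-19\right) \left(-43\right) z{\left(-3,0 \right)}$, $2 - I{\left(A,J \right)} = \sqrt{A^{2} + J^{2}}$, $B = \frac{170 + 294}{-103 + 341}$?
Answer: $3270 - \frac{2 \sqrt{822498497}}{119} \approx 2788.0$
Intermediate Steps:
$B = \frac{232}{119}$ ($B = \frac{464}{238} = 464 \cdot \frac{1}{238} = \frac{232}{119} \approx 1.9496$)
$I{\left(A,J \right)} = 2 - \sqrt{A^{2} + J^{2}}$
$K = 3268$ ($K = \left(-19\right) \left(-43\right) 4 = 817 \cdot 4 = 3268$)
$K + I{\left(B,482 \right)} = 3268 + \left(2 - \sqrt{\left(\frac{232}{119}\right)^{2} + 482^{2}}\right) = 3268 + \left(2 - \sqrt{\frac{53824}{14161} + 232324}\right) = 3268 + \left(2 - \sqrt{\frac{3289993988}{14161}}\right) = 3268 + \left(2 - \frac{2 \sqrt{822498497}}{119}\right) = 3270 - \frac{2 \sqrt{822498497}}{119}$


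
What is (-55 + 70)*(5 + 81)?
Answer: 1290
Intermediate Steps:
(-55 + 70)*(5 + 81) = 15*86 = 1290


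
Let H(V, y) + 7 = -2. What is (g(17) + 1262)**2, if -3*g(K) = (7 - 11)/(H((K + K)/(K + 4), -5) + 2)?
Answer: 702144004/441 ≈ 1.5922e+6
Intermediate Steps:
H(V, y) = -9 (H(V, y) = -7 - 2 = -9)
g(K) = -4/21 (g(K) = -(7 - 11)/(3*(-9 + 2)) = -(-4)/(3*(-7)) = -(-4)*(-1)/(3*7) = -1/3*4/7 = -4/21)
(g(17) + 1262)**2 = (-4/21 + 1262)**2 = (26498/21)**2 = 702144004/441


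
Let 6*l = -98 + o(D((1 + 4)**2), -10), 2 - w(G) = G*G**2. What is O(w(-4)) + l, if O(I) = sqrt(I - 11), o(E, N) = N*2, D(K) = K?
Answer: -59/3 + sqrt(55) ≈ -12.250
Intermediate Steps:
o(E, N) = 2*N
w(G) = 2 - G**3 (w(G) = 2 - G*G**2 = 2 - G**3)
O(I) = sqrt(-11 + I)
l = -59/3 (l = (-98 + 2*(-10))/6 = (-98 - 20)/6 = (1/6)*(-118) = -59/3 ≈ -19.667)
O(w(-4)) + l = sqrt(-11 + (2 - 1*(-4)**3)) - 59/3 = sqrt(-11 + (2 - 1*(-64))) - 59/3 = sqrt(-11 + (2 + 64)) - 59/3 = sqrt(-11 + 66) - 59/3 = sqrt(55) - 59/3 = -59/3 + sqrt(55)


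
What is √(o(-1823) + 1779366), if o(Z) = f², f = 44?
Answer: √1781302 ≈ 1334.7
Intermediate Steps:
o(Z) = 1936 (o(Z) = 44² = 1936)
√(o(-1823) + 1779366) = √(1936 + 1779366) = √1781302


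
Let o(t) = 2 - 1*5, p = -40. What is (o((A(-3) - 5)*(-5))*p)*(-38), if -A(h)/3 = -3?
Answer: -4560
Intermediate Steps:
A(h) = 9 (A(h) = -3*(-3) = 9)
o(t) = -3 (o(t) = 2 - 5 = -3)
(o((A(-3) - 5)*(-5))*p)*(-38) = -3*(-40)*(-38) = 120*(-38) = -4560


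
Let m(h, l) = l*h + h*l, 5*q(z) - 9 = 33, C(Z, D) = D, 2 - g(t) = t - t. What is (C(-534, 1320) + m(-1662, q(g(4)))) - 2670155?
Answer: -13483783/5 ≈ -2.6968e+6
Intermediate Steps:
g(t) = 2 (g(t) = 2 - (t - t) = 2 - 1*0 = 2 + 0 = 2)
q(z) = 42/5 (q(z) = 9/5 + (⅕)*33 = 9/5 + 33/5 = 42/5)
m(h, l) = 2*h*l (m(h, l) = h*l + h*l = 2*h*l)
(C(-534, 1320) + m(-1662, q(g(4)))) - 2670155 = (1320 + 2*(-1662)*(42/5)) - 2670155 = (1320 - 139608/5) - 2670155 = -133008/5 - 2670155 = -13483783/5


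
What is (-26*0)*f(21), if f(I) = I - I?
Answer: 0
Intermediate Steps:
f(I) = 0
(-26*0)*f(21) = -26*0*0 = 0*0 = 0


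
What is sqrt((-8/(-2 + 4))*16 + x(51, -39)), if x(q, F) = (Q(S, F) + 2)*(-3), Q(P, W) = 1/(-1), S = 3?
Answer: I*sqrt(67) ≈ 8.1853*I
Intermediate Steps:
Q(P, W) = -1
x(q, F) = -3 (x(q, F) = (-1 + 2)*(-3) = 1*(-3) = -3)
sqrt((-8/(-2 + 4))*16 + x(51, -39)) = sqrt((-8/(-2 + 4))*16 - 3) = sqrt((-8/2)*16 - 3) = sqrt(((1/2)*(-8))*16 - 3) = sqrt(-4*16 - 3) = sqrt(-64 - 3) = sqrt(-67) = I*sqrt(67)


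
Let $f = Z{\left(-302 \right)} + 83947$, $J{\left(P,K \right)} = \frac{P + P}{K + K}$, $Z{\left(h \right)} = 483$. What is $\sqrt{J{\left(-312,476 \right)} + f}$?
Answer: $\frac{2 \sqrt{298900987}}{119} \approx 290.57$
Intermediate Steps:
$J{\left(P,K \right)} = \frac{P}{K}$ ($J{\left(P,K \right)} = \frac{2 P}{2 K} = 2 P \frac{1}{2 K} = \frac{P}{K}$)
$f = 84430$ ($f = 483 + 83947 = 84430$)
$\sqrt{J{\left(-312,476 \right)} + f} = \sqrt{- \frac{312}{476} + 84430} = \sqrt{\left(-312\right) \frac{1}{476} + 84430} = \sqrt{- \frac{78}{119} + 84430} = \sqrt{\frac{10047092}{119}} = \frac{2 \sqrt{298900987}}{119}$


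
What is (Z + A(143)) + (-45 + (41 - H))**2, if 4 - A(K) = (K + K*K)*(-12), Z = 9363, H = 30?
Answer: 257627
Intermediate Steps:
A(K) = 4 + 12*K + 12*K**2 (A(K) = 4 - (K + K*K)*(-12) = 4 - (K + K**2)*(-12) = 4 - (-12*K - 12*K**2) = 4 + (12*K + 12*K**2) = 4 + 12*K + 12*K**2)
(Z + A(143)) + (-45 + (41 - H))**2 = (9363 + (4 + 12*143 + 12*143**2)) + (-45 + (41 - 1*30))**2 = (9363 + (4 + 1716 + 12*20449)) + (-45 + (41 - 30))**2 = (9363 + (4 + 1716 + 245388)) + (-45 + 11)**2 = (9363 + 247108) + (-34)**2 = 256471 + 1156 = 257627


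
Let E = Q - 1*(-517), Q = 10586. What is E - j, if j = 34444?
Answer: -23341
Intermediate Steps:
E = 11103 (E = 10586 - 1*(-517) = 10586 + 517 = 11103)
E - j = 11103 - 1*34444 = 11103 - 34444 = -23341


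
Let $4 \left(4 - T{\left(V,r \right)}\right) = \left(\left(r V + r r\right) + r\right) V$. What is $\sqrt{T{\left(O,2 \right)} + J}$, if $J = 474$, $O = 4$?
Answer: $4 \sqrt{29} \approx 21.541$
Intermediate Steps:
$T{\left(V,r \right)} = 4 - \frac{V \left(r + r^{2} + V r\right)}{4}$ ($T{\left(V,r \right)} = 4 - \frac{\left(\left(r V + r r\right) + r\right) V}{4} = 4 - \frac{\left(\left(V r + r^{2}\right) + r\right) V}{4} = 4 - \frac{\left(\left(r^{2} + V r\right) + r\right) V}{4} = 4 - \frac{\left(r + r^{2} + V r\right) V}{4} = 4 - \frac{V \left(r + r^{2} + V r\right)}{4}$)
$\sqrt{T{\left(O,2 \right)} + J} = \sqrt{\left(4 - 1 \cdot 2 - 1 \cdot 2^{2} - \frac{4^{2}}{2}\right) + 474} = \sqrt{\left(4 - 2 - 1 \cdot 4 - \frac{1}{2} \cdot 16\right) + 474} = \sqrt{\left(4 - 2 - 4 - 8\right) + 474} = \sqrt{-10 + 474} = \sqrt{464} = 4 \sqrt{29}$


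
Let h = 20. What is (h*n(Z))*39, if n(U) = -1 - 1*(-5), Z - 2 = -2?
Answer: 3120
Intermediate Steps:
Z = 0 (Z = 2 - 2 = 0)
n(U) = 4 (n(U) = -1 + 5 = 4)
(h*n(Z))*39 = (20*4)*39 = 80*39 = 3120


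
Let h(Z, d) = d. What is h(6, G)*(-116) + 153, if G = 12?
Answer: -1239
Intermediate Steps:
h(6, G)*(-116) + 153 = 12*(-116) + 153 = -1392 + 153 = -1239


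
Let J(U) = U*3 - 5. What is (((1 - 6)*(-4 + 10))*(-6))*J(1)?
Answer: -360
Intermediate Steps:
J(U) = -5 + 3*U (J(U) = 3*U - 5 = -5 + 3*U)
(((1 - 6)*(-4 + 10))*(-6))*J(1) = (((1 - 6)*(-4 + 10))*(-6))*(-5 + 3*1) = (-5*6*(-6))*(-5 + 3) = -30*(-6)*(-2) = 180*(-2) = -360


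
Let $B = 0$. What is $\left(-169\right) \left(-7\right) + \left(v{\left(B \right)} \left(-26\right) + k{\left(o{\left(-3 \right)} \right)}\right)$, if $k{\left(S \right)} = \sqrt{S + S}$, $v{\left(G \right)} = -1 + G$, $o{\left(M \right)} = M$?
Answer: $1209 + i \sqrt{6} \approx 1209.0 + 2.4495 i$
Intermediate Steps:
$k{\left(S \right)} = \sqrt{2} \sqrt{S}$ ($k{\left(S \right)} = \sqrt{2 S} = \sqrt{2} \sqrt{S}$)
$\left(-169\right) \left(-7\right) + \left(v{\left(B \right)} \left(-26\right) + k{\left(o{\left(-3 \right)} \right)}\right) = \left(-169\right) \left(-7\right) + \left(\left(-1 + 0\right) \left(-26\right) + \sqrt{2} \sqrt{-3}\right) = 1183 + \left(\left(-1\right) \left(-26\right) + \sqrt{2} i \sqrt{3}\right) = 1183 + \left(26 + i \sqrt{6}\right) = 1209 + i \sqrt{6}$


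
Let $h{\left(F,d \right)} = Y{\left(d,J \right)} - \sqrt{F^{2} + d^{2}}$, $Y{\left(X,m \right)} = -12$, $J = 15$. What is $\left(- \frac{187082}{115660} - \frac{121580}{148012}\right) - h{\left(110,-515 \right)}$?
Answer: $\frac{20459561407}{2139883490} + 5 \sqrt{11093} \approx 536.18$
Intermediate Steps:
$h{\left(F,d \right)} = -12 - \sqrt{F^{2} + d^{2}}$
$\left(- \frac{187082}{115660} - \frac{121580}{148012}\right) - h{\left(110,-515 \right)} = \left(- \frac{187082}{115660} - \frac{121580}{148012}\right) - \left(-12 - \sqrt{110^{2} + \left(-515\right)^{2}}\right) = \left(\left(-187082\right) \frac{1}{115660} - \frac{30395}{37003}\right) - \left(-12 - \sqrt{12100 + 265225}\right) = \left(- \frac{93541}{57830} - \frac{30395}{37003}\right) - \left(-12 - \sqrt{277325}\right) = - \frac{5219040473}{2139883490} - \left(-12 - 5 \sqrt{11093}\right) = - \frac{5219040473}{2139883490} + \left(12 + 5 \sqrt{11093}\right) = \frac{20459561407}{2139883490} + 5 \sqrt{11093}$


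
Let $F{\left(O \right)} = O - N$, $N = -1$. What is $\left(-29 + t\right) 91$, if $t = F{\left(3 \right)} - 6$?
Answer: $-2821$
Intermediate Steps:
$F{\left(O \right)} = 1 + O$ ($F{\left(O \right)} = O - -1 = O + 1 = 1 + O$)
$t = -2$ ($t = \left(1 + 3\right) - 6 = 4 - 6 = -2$)
$\left(-29 + t\right) 91 = \left(-29 - 2\right) 91 = \left(-31\right) 91 = -2821$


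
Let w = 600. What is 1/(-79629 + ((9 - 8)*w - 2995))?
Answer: -1/82024 ≈ -1.2192e-5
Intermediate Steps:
1/(-79629 + ((9 - 8)*w - 2995)) = 1/(-79629 + ((9 - 8)*600 - 2995)) = 1/(-79629 + (1*600 - 2995)) = 1/(-79629 + (600 - 2995)) = 1/(-79629 - 2395) = 1/(-82024) = -1/82024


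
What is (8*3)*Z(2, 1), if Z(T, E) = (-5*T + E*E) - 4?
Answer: -312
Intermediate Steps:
Z(T, E) = -4 + E**2 - 5*T (Z(T, E) = (-5*T + E**2) - 4 = (E**2 - 5*T) - 4 = -4 + E**2 - 5*T)
(8*3)*Z(2, 1) = (8*3)*(-4 + 1**2 - 5*2) = 24*(-4 + 1 - 10) = 24*(-13) = -312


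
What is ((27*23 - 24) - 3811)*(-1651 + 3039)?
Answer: -4461032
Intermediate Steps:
((27*23 - 24) - 3811)*(-1651 + 3039) = ((621 - 24) - 3811)*1388 = (597 - 3811)*1388 = -3214*1388 = -4461032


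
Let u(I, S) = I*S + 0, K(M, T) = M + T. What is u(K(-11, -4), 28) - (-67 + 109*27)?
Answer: -3296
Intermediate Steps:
u(I, S) = I*S
u(K(-11, -4), 28) - (-67 + 109*27) = (-11 - 4)*28 - (-67 + 109*27) = -15*28 - (-67 + 2943) = -420 - 1*2876 = -420 - 2876 = -3296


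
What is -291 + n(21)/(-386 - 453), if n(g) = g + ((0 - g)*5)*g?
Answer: -241965/839 ≈ -288.40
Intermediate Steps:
n(g) = g - 5*g**2 (n(g) = g + (-g*5)*g = g + (-5*g)*g = g - 5*g**2)
-291 + n(21)/(-386 - 453) = -291 + (21*(1 - 5*21))/(-386 - 453) = -291 + (21*(1 - 105))/(-839) = -291 + (21*(-104))*(-1/839) = -291 - 2184*(-1/839) = -291 + 2184/839 = -241965/839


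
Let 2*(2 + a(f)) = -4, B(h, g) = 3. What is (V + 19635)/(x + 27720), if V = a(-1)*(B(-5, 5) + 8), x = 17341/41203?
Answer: 807207973/1142164501 ≈ 0.70674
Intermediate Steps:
x = 17341/41203 (x = 17341*(1/41203) = 17341/41203 ≈ 0.42087)
a(f) = -4 (a(f) = -2 + (½)*(-4) = -2 - 2 = -4)
V = -44 (V = -4*(3 + 8) = -4*11 = -44)
(V + 19635)/(x + 27720) = (-44 + 19635)/(17341/41203 + 27720) = 19591/(1142164501/41203) = 19591*(41203/1142164501) = 807207973/1142164501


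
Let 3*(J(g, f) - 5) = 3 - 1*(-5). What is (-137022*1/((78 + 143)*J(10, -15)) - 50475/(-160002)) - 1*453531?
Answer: -122972605697951/271096722 ≈ -4.5361e+5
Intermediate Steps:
J(g, f) = 23/3 (J(g, f) = 5 + (3 - 1*(-5))/3 = 5 + (3 + 5)/3 = 5 + (1/3)*8 = 5 + 8/3 = 23/3)
(-137022*1/((78 + 143)*J(10, -15)) - 50475/(-160002)) - 1*453531 = (-137022*3/(23*(78 + 143)) - 50475/(-160002)) - 1*453531 = (-137022/((23/3)*221) - 50475*(-1/160002)) - 453531 = (-137022/5083/3 + 16825/53334) - 453531 = (-137022*3/5083 + 16825/53334) - 453531 = (-411066/5083 + 16825/53334) - 453531 = -21838272569/271096722 - 453531 = -122972605697951/271096722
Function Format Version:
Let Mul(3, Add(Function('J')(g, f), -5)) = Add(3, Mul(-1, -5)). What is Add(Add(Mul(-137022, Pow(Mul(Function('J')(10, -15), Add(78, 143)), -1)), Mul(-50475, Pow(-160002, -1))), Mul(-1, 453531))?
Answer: Rational(-122972605697951, 271096722) ≈ -4.5361e+5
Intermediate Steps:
Function('J')(g, f) = Rational(23, 3) (Function('J')(g, f) = Add(5, Mul(Rational(1, 3), Add(3, Mul(-1, -5)))) = Add(5, Mul(Rational(1, 3), Add(3, 5))) = Add(5, Mul(Rational(1, 3), 8)) = Add(5, Rational(8, 3)) = Rational(23, 3))
Add(Add(Mul(-137022, Pow(Mul(Function('J')(10, -15), Add(78, 143)), -1)), Mul(-50475, Pow(-160002, -1))), Mul(-1, 453531)) = Add(Add(Mul(-137022, Pow(Mul(Rational(23, 3), Add(78, 143)), -1)), Mul(-50475, Pow(-160002, -1))), Mul(-1, 453531)) = Add(Add(Mul(-137022, Pow(Mul(Rational(23, 3), 221), -1)), Mul(-50475, Rational(-1, 160002))), -453531) = Add(Add(Mul(-137022, Pow(Rational(5083, 3), -1)), Rational(16825, 53334)), -453531) = Add(Add(Mul(-137022, Rational(3, 5083)), Rational(16825, 53334)), -453531) = Add(Add(Rational(-411066, 5083), Rational(16825, 53334)), -453531) = Add(Rational(-21838272569, 271096722), -453531) = Rational(-122972605697951, 271096722)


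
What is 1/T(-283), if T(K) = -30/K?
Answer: 283/30 ≈ 9.4333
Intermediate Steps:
1/T(-283) = 1/(-30/(-283)) = 1/(-30*(-1/283)) = 1/(30/283) = 283/30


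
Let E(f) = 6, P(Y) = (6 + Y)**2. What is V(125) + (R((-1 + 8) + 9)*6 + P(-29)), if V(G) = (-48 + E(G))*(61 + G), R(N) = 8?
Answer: -7235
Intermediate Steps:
V(G) = -2562 - 42*G (V(G) = (-48 + 6)*(61 + G) = -42*(61 + G) = -2562 - 42*G)
V(125) + (R((-1 + 8) + 9)*6 + P(-29)) = (-2562 - 42*125) + (8*6 + (6 - 29)**2) = (-2562 - 5250) + (48 + (-23)**2) = -7812 + (48 + 529) = -7812 + 577 = -7235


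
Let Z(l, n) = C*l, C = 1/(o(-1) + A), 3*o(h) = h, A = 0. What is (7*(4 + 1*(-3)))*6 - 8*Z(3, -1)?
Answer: 114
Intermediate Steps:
o(h) = h/3
C = -3 (C = 1/((1/3)*(-1) + 0) = 1/(-1/3 + 0) = 1/(-1/3) = -3)
Z(l, n) = -3*l
(7*(4 + 1*(-3)))*6 - 8*Z(3, -1) = (7*(4 + 1*(-3)))*6 - (-24)*3 = (7*(4 - 3))*6 - 8*(-9) = (7*1)*6 + 72 = 7*6 + 72 = 42 + 72 = 114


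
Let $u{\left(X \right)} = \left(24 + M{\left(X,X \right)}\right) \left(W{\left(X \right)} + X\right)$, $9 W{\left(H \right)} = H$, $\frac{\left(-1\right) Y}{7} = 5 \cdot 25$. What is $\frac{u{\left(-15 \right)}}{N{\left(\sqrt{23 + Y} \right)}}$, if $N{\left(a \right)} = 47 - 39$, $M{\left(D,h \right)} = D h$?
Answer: $- \frac{2075}{4} \approx -518.75$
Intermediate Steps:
$Y = -875$ ($Y = - 7 \cdot 5 \cdot 25 = \left(-7\right) 125 = -875$)
$W{\left(H \right)} = \frac{H}{9}$
$u{\left(X \right)} = \frac{10 X \left(24 + X^{2}\right)}{9}$ ($u{\left(X \right)} = \left(24 + X X\right) \left(\frac{X}{9} + X\right) = \left(24 + X^{2}\right) \frac{10 X}{9} = \frac{10 X \left(24 + X^{2}\right)}{9}$)
$N{\left(a \right)} = 8$ ($N{\left(a \right)} = 47 - 39 = 8$)
$\frac{u{\left(-15 \right)}}{N{\left(\sqrt{23 + Y} \right)}} = \frac{\frac{10}{9} \left(-15\right) \left(24 + \left(-15\right)^{2}\right)}{8} = \frac{10}{9} \left(-15\right) \left(24 + 225\right) \frac{1}{8} = \frac{10}{9} \left(-15\right) 249 \cdot \frac{1}{8} = \left(-4150\right) \frac{1}{8} = - \frac{2075}{4}$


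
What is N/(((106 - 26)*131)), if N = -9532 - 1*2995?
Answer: -12527/10480 ≈ -1.1953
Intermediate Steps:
N = -12527 (N = -9532 - 2995 = -12527)
N/(((106 - 26)*131)) = -12527*1/(131*(106 - 26)) = -12527/(80*131) = -12527/10480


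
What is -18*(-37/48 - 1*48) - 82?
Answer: 6367/8 ≈ 795.88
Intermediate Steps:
-18*(-37/48 - 1*48) - 82 = -18*(-37*1/48 - 48) - 82 = -18*(-37/48 - 48) - 82 = -18*(-2341/48) - 82 = 7023/8 - 82 = 6367/8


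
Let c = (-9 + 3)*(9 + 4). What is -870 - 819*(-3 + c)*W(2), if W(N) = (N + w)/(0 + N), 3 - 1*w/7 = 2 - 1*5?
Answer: 1458588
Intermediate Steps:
w = 42 (w = 21 - 7*(2 - 1*5) = 21 - 7*(2 - 5) = 21 - 7*(-3) = 21 + 21 = 42)
c = -78 (c = -6*13 = -78)
W(N) = (42 + N)/N (W(N) = (N + 42)/(0 + N) = (42 + N)/N)
-870 - 819*(-3 + c)*W(2) = -870 - 819*(-3 - 78)*(42 + 2)/2 = -870 - (-66339)*(½)*44 = -870 - (-66339)*22 = -870 - 819*(-1782) = -870 + 1459458 = 1458588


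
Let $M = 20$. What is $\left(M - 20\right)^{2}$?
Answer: $0$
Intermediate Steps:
$\left(M - 20\right)^{2} = \left(20 - 20\right)^{2} = 0^{2} = 0$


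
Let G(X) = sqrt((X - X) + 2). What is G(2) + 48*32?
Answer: 1536 + sqrt(2) ≈ 1537.4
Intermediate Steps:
G(X) = sqrt(2) (G(X) = sqrt(0 + 2) = sqrt(2))
G(2) + 48*32 = sqrt(2) + 48*32 = sqrt(2) + 1536 = 1536 + sqrt(2)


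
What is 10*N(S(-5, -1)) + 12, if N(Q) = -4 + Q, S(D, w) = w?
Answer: -38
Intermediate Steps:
10*N(S(-5, -1)) + 12 = 10*(-4 - 1) + 12 = 10*(-5) + 12 = -50 + 12 = -38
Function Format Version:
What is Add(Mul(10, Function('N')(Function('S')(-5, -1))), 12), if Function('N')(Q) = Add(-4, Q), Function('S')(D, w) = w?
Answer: -38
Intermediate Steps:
Add(Mul(10, Function('N')(Function('S')(-5, -1))), 12) = Add(Mul(10, Add(-4, -1)), 12) = Add(Mul(10, -5), 12) = Add(-50, 12) = -38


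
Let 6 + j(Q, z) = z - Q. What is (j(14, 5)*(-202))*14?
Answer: 42420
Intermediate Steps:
j(Q, z) = -6 + z - Q (j(Q, z) = -6 + (z - Q) = -6 + z - Q)
(j(14, 5)*(-202))*14 = ((-6 + 5 - 1*14)*(-202))*14 = ((-6 + 5 - 14)*(-202))*14 = -15*(-202)*14 = 3030*14 = 42420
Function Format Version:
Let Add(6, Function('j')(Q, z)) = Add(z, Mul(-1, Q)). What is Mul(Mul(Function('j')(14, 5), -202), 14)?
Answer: 42420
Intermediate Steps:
Function('j')(Q, z) = Add(-6, z, Mul(-1, Q)) (Function('j')(Q, z) = Add(-6, Add(z, Mul(-1, Q))) = Add(-6, z, Mul(-1, Q)))
Mul(Mul(Function('j')(14, 5), -202), 14) = Mul(Mul(Add(-6, 5, Mul(-1, 14)), -202), 14) = Mul(Mul(Add(-6, 5, -14), -202), 14) = Mul(Mul(-15, -202), 14) = Mul(3030, 14) = 42420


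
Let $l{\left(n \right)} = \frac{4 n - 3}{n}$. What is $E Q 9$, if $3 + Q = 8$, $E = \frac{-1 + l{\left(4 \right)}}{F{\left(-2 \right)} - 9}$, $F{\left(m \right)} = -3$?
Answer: $- \frac{135}{16} \approx -8.4375$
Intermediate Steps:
$l{\left(n \right)} = \frac{-3 + 4 n}{n}$
$E = - \frac{3}{16}$ ($E = \frac{-1 + \left(4 - \frac{3}{4}\right)}{-3 - 9} = \frac{-1 + \left(4 - \frac{3}{4}\right)}{-12} = \left(-1 + \left(4 - \frac{3}{4}\right)\right) \left(- \frac{1}{12}\right) = \left(-1 + \frac{13}{4}\right) \left(- \frac{1}{12}\right) = \frac{9}{4} \left(- \frac{1}{12}\right) = - \frac{3}{16} \approx -0.1875$)
$Q = 5$ ($Q = -3 + 8 = 5$)
$E Q 9 = \left(- \frac{3}{16}\right) 5 \cdot 9 = \left(- \frac{15}{16}\right) 9 = - \frac{135}{16}$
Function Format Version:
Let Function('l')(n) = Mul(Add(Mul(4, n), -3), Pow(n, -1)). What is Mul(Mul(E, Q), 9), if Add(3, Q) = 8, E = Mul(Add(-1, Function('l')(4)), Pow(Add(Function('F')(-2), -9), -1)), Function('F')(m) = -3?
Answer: Rational(-135, 16) ≈ -8.4375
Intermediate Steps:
Function('l')(n) = Mul(Pow(n, -1), Add(-3, Mul(4, n))) (Function('l')(n) = Mul(Add(-3, Mul(4, n)), Pow(n, -1)) = Mul(Pow(n, -1), Add(-3, Mul(4, n))))
E = Rational(-3, 16) (E = Mul(Add(-1, Add(4, Mul(-3, Pow(4, -1)))), Pow(Add(-3, -9), -1)) = Mul(Add(-1, Add(4, Mul(-3, Rational(1, 4)))), Pow(-12, -1)) = Mul(Add(-1, Add(4, Rational(-3, 4))), Rational(-1, 12)) = Mul(Add(-1, Rational(13, 4)), Rational(-1, 12)) = Mul(Rational(9, 4), Rational(-1, 12)) = Rational(-3, 16) ≈ -0.18750)
Q = 5 (Q = Add(-3, 8) = 5)
Mul(Mul(E, Q), 9) = Mul(Mul(Rational(-3, 16), 5), 9) = Mul(Rational(-15, 16), 9) = Rational(-135, 16)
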